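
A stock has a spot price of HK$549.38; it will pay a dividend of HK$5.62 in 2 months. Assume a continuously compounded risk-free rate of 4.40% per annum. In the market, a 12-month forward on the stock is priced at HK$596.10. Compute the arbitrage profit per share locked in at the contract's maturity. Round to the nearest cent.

PV(dividends) I = 5.62·e^(−0.0440·2/12) = 5.5789
Fair forward F* = (S − I)·e^(rT) = (549.38 − 5.5789)·e^0.044000 = 543.8011 × 1.044982 = 568.2624
Market HK$596.10 > fair 568.2624: forward overpriced → cash-and-carry (borrow at r, buy the stock and collect the dividends, short the forward).
Profit at T = |F_mkt − F*| = |596.10 − 568.2624| = HK$27.84 per share

HK$27.84 per share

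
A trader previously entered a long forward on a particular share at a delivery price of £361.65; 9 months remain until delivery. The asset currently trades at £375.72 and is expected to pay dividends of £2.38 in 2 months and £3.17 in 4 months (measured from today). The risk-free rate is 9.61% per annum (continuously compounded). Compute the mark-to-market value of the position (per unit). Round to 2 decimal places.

£33.81

PV(remaining dividends) I = 2.38·e^(−0.0961·2/12) + 3.17·e^(−0.0961·4/12) = 5.4122
Current forward F = (S − I)·e^(rT) = (375.72 − 5.4122)·e^(0.0961·9/12) = 370.3078 × 1.074736 = 397.9831
Value (long) = (F − K)·e^(−rT) = (397.9831 − 361.65) × 0.930461 = 33.8065
Value = £33.81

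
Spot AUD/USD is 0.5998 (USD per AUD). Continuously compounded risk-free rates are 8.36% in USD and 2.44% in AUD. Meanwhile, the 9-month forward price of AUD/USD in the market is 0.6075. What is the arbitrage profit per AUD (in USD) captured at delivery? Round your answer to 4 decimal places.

Fair forward: F* = S·e^(carry·T), with carry = (r_USD − r_AUD) = 0.0836 − 0.0244 = 0.0592
F* = 0.5998 · e^(0.0592 × 9/12) = 0.5998 · e^0.044400 = 0.5998 × 1.045400 = 0.6270
Market 0.6075 < fair 0.6270: forward underpriced → reverse cash-and-carry (short spot, go long the forward).
At maturity, profit = |F_mkt − F*| = |0.6075 − 0.6270| = 0.0195 per AUD (in USD)

0.0195 per AUD (in USD)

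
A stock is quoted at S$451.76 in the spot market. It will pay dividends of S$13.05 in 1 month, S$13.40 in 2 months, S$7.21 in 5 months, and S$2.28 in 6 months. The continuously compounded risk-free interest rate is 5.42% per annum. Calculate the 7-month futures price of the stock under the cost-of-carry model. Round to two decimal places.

S$429.59

PV(dividends) I = 13.05·e^(−0.0542·1/12) + 13.40·e^(−0.0542·2/12) + 7.21·e^(−0.0542·5/12) + 2.28·e^(−0.0542·6/12)
I = 12.9912 + 13.2795 + 7.0490 + 2.2190 = 35.5387
F = (S − I)·e^(rT) = (451.76 − 35.5387) · e^(0.0542·7/12)
= 416.2213 · e^0.031617 = 416.2213 × 1.032122 = S$429.59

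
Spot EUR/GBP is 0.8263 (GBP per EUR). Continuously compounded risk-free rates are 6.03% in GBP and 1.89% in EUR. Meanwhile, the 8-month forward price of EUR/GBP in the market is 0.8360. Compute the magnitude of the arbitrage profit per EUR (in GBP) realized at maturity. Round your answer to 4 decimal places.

0.0134 per EUR (in GBP)

Fair forward: F* = S·e^(carry·T), with carry = (r_GBP − r_EUR) = 0.0603 − 0.0189 = 0.0414
F* = 0.8263 · e^(0.0414 × 8/12) = 0.8263 · e^0.027600 = 0.8263 × 1.027984 = 0.8494
Market 0.8360 < fair 0.8494: forward underpriced → reverse cash-and-carry (short spot, go long the forward).
At maturity, profit = |F_mkt − F*| = |0.8360 − 0.8494| = 0.0134 per EUR (in GBP)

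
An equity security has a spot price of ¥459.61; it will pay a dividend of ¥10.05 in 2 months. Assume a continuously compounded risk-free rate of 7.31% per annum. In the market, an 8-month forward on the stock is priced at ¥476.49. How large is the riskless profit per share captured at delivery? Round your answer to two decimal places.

PV(dividends) I = 10.05·e^(−0.0731·2/12) = 9.9283
Fair forward F* = (S − I)·e^(rT) = (459.61 − 9.9283)·e^0.048733 = 449.6817 × 1.049940 = 472.1388
Market ¥476.49 > fair 472.1388: forward overpriced → cash-and-carry (borrow at r, buy the stock and collect the dividends, short the forward).
Profit at T = |F_mkt − F*| = |476.49 − 472.1388| = ¥4.35 per share

¥4.35 per share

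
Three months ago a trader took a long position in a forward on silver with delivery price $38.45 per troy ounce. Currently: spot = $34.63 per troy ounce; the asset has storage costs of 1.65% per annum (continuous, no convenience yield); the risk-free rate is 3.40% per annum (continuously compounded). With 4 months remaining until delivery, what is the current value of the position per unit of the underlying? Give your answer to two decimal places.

Current fair forward for the remaining 4 months: F = S·e^((r + u)·T), (r + u) = 0.0340 + 0.0165 = 0.0505
F = 34.63 · e^(0.0505 × 4/12) = 34.63 × 1.016976 = 35.2179
Value of long forward = (F − K)·e^(−rT) = (35.2179 − 38.45) · e^(−0.0340·4/12)
= -3.2321 × 0.988731 = -3.20

-$3.20 per troy ounce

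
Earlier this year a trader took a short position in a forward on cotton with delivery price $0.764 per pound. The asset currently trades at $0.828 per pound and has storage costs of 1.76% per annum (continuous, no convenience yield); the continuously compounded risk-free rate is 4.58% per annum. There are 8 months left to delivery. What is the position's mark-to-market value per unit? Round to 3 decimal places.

Current fair forward for the remaining 8 months: F = S·e^((r + u)·T), (r + u) = 0.0458 + 0.0176 = 0.0634
F = 0.828 · e^(0.0634 × 8/12) = 0.828 × 1.043173 = 0.8637
Value of long forward = (F − K)·e^(−rT) = (0.8637 − 0.764) · e^(−0.0458·8/12)
= 0.0997 × 0.969928 = 0.097
Short position value = −(long value) = -$0.097

-$0.097 per pound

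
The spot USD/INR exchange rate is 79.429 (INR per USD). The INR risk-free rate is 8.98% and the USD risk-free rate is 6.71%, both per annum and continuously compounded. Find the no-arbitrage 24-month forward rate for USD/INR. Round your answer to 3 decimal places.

83.118

F = S·e^((r_INR − r_USD)T) = 79.429 · e^((0.0898 − 0.0671) × 24/12)
= 79.429 · e^0.045400 = 79.429 × 1.046446
F = 83.118 INR per USD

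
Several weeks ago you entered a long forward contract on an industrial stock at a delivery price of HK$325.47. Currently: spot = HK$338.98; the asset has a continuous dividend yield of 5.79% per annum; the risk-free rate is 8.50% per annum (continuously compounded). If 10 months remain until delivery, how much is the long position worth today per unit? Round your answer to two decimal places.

HK$19.80

Current fair forward for the remaining 10 months: F = S·e^((r − q)·T), (r − q) = 0.0850 − 0.0579 = 0.0271
F = 338.98 · e^(0.0271 × 10/12) = 338.98 × 1.022840 = 346.7223
Value of long forward = (F − K)·e^(−rT) = (346.7223 − 325.47) · e^(−0.0850·10/12)
= 21.2523 × 0.931617 = 19.80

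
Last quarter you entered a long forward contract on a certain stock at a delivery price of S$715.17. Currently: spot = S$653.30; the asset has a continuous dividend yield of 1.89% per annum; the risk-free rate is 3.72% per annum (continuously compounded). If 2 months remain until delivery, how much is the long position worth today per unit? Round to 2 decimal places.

Current fair forward for the remaining 2 months: F = S·e^((r − q)·T), (r − q) = 0.0372 − 0.0189 = 0.0183
F = 653.30 · e^(0.0183 × 2/12) = 653.30 × 1.003055 = 655.2958
Value of long forward = (F − K)·e^(−rT) = (655.2958 − 715.17) · e^(−0.0372·2/12)
= -59.8742 × 0.993819 = -59.50

-S$59.50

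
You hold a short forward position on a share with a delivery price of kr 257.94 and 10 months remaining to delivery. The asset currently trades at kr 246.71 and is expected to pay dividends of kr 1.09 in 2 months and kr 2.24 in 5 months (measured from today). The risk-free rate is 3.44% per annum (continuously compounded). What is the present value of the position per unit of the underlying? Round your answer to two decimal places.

kr 7.23

PV(remaining dividends) I = 1.09·e^(−0.0344·2/12) + 2.24·e^(−0.0344·5/12) = 3.2919
Current forward F = (S − I)·e^(rT) = (246.71 − 3.2919)·e^(0.0344·10/12) = 243.4181 × 1.029082 = 250.4972
Value (long) = (F − K)·e^(−rT) = (250.4972 − 257.94) × 0.971740 = -7.2325
Short position value = −(long value) = kr 7.23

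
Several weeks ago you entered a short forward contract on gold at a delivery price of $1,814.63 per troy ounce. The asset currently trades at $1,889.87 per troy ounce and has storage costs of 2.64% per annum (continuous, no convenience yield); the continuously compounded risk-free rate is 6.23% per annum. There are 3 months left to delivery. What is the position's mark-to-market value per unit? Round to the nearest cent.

Current fair forward for the remaining 3 months: F = S·e^((r + u)·T), (r + u) = 0.0623 + 0.0264 = 0.0887
F = 1889.87 · e^(0.0887 × 3/12) = 1889.87 × 1.02242269 = 1932.2460
Value of long forward = (F − K)·e^(−rT) = (1932.2460 − 1814.63) · e^(−0.0623·3/12)
= 117.6160 × 0.98454566 = 115.80
Short position value = −(long value) = -$115.80

-$115.80 per troy ounce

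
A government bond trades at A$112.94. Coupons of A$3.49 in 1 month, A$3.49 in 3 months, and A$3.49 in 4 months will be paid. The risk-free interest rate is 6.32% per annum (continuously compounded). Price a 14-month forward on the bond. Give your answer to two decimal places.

A$110.47

PV(coupons) I = 3.49·e^(−0.0632·1/12) + 3.49·e^(−0.0632·3/12) + 3.49·e^(−0.0632·4/12)
I = 3.4717 + 3.4353 + 3.4172 = 10.3242
F = (S − I)·e^(rT) = (112.94 − 10.3242) · e^(0.0632·14/12)
= 102.6158 · e^0.073733 = 102.6158 × 1.076519 = A$110.47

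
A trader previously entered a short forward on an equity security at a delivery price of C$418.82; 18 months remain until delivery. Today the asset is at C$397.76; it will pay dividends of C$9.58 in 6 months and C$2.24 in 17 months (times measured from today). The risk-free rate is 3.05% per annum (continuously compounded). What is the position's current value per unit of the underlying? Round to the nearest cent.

PV(remaining dividends) I = 9.58·e^(−0.0305·6/12) + 2.24·e^(−0.0305·17/12) = 11.5803
Current forward F = (S − I)·e^(rT) = (397.76 − 11.5803)·e^(0.0305·18/12) = 386.1797 × 1.046813 = 404.2579
Value (long) = (F − K)·e^(−rT) = (404.2579 − 418.82) × 0.955281 = -13.9109
Short position value = −(long value) = C$13.91

C$13.91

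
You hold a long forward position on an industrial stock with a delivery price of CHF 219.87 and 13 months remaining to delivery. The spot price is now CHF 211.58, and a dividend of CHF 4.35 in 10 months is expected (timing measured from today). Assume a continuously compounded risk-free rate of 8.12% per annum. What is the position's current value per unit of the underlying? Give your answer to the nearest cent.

PV(remaining dividends) I = 4.35·e^(−0.0812·10/12) = 4.0654
Current forward F = (S − I)·e^(rT) = (211.58 − 4.0654)·e^(0.0812·13/12) = 207.5146 × 1.091952 = 226.5960
Value (long) = (F − K)·e^(−rT) = (226.5960 − 219.87) × 0.915791 = 6.1596
Value = CHF 6.16

CHF 6.16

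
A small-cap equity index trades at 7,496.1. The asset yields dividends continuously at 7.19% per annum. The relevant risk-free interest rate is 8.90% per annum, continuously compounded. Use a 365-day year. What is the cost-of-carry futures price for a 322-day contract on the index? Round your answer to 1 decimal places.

F = S·e^((r − q)T) = 7496.1 · e^((0.0890 − 0.0719) × 322/365)
= 7496.1 · e^0.015085 = 7496.1 × 1.015199
F = 7,610.0

7,610.0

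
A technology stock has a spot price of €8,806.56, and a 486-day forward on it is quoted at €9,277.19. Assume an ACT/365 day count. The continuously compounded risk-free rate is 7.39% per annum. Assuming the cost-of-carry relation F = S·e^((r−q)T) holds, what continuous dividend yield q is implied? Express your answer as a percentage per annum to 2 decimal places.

3.48%

From F = S·e^((r−q)T): (r − q) = ln(F/S)/T
ln(9277.19/8806.56) = ln(1.053441) = 0.052062
(r − q) = 0.052062 / (486/365) = 0.039100
q = r − ln(F/S)/T = 0.0739 − 0.039100 = 0.034800
q = 3.48%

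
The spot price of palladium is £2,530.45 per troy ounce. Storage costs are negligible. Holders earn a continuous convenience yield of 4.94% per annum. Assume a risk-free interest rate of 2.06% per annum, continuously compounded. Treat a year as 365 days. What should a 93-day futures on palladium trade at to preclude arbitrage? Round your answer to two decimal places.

£2,511.95 per troy ounce

Net carry = r + u − y = 0.0206 + 0.0000 − 0.0494 = -0.0288
F = S·e^((r+u−y)T) = 2530.45 · e^(-0.0288 × 93/365) = 2530.45 · e^-0.00733808
= 2530.45 × 0.99268878 = £2,511.95 per troy ounce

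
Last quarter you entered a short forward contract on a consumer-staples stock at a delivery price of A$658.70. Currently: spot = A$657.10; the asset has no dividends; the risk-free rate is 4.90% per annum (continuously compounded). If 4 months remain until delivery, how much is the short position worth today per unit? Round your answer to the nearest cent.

Current fair forward for the remaining 4 months: F = S·e^(r·T), r = 0.0490
F = 657.10 · e^(0.0490 × 4/12) = 657.10 × 1.016467 = 667.9205
Value of long forward = (F − K)·e^(−rT) = (667.9205 − 658.70) · e^(−0.0490·4/12)
= 9.2205 × 0.983799 = 9.07
Short position value = −(long value) = -A$9.07

-A$9.07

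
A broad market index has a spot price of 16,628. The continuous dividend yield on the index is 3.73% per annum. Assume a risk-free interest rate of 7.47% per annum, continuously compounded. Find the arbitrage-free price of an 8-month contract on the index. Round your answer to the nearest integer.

17,048

F = S·e^((r − q)T) = 16628 · e^((0.0747 − 0.0373) × 8/12)
= 16628 · e^0.024933 = 16628 × 1.025246
F = 17,048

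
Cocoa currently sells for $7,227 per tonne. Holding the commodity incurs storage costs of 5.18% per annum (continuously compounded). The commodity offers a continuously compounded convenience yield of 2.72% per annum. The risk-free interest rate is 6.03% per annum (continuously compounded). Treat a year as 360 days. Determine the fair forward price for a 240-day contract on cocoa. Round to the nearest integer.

Net carry = r + u − y = 0.0603 + 0.0518 − 0.0272 = 0.0849
F = S·e^((r+u−y)T) = 7227 · e^(0.0849 × 240/360) = 7227 · e^0.056600
= 7227 × 1.058232 = $7,648 per tonne

$7,648 per tonne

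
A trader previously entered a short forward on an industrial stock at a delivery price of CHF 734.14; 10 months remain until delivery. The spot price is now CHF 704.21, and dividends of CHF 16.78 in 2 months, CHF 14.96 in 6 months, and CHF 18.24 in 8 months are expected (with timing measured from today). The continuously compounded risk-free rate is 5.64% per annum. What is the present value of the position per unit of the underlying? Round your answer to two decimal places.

CHF 44.96

PV(remaining dividends) I = 16.78·e^(−0.0564·2/12) + 14.96·e^(−0.0564·6/12) + 18.24·e^(−0.0564·8/12) = 48.7339
Current forward F = (S − I)·e^(rT) = (704.21 − 48.7339)·e^(0.0564·10/12) = 655.4761 × 1.048122 = 687.0189
Value (long) = (F − K)·e^(−rT) = (687.0189 − 734.14) × 0.954087 = -44.9576
Short position value = −(long value) = CHF 44.96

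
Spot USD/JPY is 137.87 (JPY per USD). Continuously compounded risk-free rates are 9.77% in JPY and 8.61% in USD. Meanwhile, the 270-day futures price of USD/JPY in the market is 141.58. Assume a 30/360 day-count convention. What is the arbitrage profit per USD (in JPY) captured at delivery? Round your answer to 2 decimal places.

Fair futures: F* = S·e^(carry·T), with carry = (r_JPY − r_USD) = 0.0977 − 0.0861 = 0.0116
F* = 137.87 · e^(0.0116 × 270/360) = 137.87 · e^0.008700 = 137.87 × 1.008738 = 139.0747
Market 141.58 > fair 139.0747: forward overpriced → cash-and-carry (buy spot, short the forward).
At maturity, profit = |F_mkt − F*| = |141.58 − 139.0747| = 2.51 per USD (in JPY)

2.51 per USD (in JPY)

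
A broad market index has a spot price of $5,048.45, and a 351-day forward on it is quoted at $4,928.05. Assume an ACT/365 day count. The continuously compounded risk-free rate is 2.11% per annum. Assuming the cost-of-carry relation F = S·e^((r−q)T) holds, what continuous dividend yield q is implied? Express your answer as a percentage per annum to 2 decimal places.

4.62%

From F = S·e^((r−q)T): (r − q) = ln(F/S)/T
ln(4928.05/5048.45) = ln(0.976151) = -0.024138
(r − q) = -0.024138 / (351/365) = -0.025101
q = r − ln(F/S)/T = 0.0211 + 0.025101 = 0.046201
q = 4.62%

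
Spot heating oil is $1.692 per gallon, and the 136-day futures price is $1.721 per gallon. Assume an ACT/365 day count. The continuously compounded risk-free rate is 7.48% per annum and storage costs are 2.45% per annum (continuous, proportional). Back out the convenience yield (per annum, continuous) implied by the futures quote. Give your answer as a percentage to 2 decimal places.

F = S·e^((r+u−y)T) ⇒ (r+u−y) = ln(F/S)/T
ln(1.721/1.692) = 0.016994; /T ⇒ 0.045609
y = r + u − ln(F/S)/T = 0.0748 + 0.0245 − 0.045609 = 0.053691
y = 5.37%

5.37%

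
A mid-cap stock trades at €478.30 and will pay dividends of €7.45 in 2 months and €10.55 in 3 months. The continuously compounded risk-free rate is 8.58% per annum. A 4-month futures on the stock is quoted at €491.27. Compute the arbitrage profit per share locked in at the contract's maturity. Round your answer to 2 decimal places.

PV(dividends) I = 7.45·e^(−0.0858·2/12) + 10.55·e^(−0.0858·3/12) = 17.6703
Fair futures F* = (S − I)·e^(rT) = (478.30 − 17.6703)·e^0.028600 = 460.6297 × 1.029013 = 473.9939
Market €491.27 > fair 473.9939: forward overpriced → cash-and-carry (borrow at r, buy the stock and collect the dividends, short the forward).
Profit at T = |F_mkt − F*| = |491.27 − 473.9939| = €17.28 per share

€17.28 per share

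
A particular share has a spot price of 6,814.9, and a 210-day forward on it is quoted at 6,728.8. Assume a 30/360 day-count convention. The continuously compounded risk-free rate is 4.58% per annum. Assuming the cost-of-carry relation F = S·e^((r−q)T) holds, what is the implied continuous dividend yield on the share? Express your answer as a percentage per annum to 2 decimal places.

6.76%

From F = S·e^((r−q)T): (r − q) = ln(F/S)/T
ln(6728.8/6814.9) = ln(0.987366) = -0.012714
(r − q) = -0.012714 / (210/360) = -0.021795
q = r − ln(F/S)/T = 0.0458 + 0.021795 = 0.067595
q = 6.76%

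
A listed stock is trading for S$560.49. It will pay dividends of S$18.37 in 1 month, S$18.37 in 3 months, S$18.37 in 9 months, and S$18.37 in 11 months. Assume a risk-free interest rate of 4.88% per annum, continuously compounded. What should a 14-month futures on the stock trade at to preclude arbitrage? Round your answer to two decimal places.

S$517.41

PV(dividends) I = 18.37·e^(−0.0488·1/12) + 18.37·e^(−0.0488·3/12) + 18.37·e^(−0.0488·9/12) + 18.37·e^(−0.0488·11/12)
I = 18.2954 + 18.1472 + 17.7098 + 17.5664 = 71.7188
F = (S − I)·e^(rT) = (560.49 − 71.7188) · e^(0.0488·14/12)
= 488.7712 · e^0.056933 = 488.7712 × 1.058585 = S$517.41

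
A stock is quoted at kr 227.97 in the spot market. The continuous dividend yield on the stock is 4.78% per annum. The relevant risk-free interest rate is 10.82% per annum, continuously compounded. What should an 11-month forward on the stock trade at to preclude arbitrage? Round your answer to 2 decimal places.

kr 240.95

F = S·e^((r − q)T) = 227.97 · e^((0.1082 − 0.0478) × 11/12)
= 227.97 · e^0.055367 = 227.97 × 1.056928
F = kr 240.95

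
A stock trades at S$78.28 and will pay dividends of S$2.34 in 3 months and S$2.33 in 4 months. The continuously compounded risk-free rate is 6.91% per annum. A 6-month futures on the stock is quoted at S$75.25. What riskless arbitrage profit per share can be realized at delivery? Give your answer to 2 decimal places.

S$1.04 per share

PV(dividends) I = 2.34·e^(−0.0691·3/12) + 2.33·e^(−0.0691·4/12) = 4.5769
Fair futures F* = (S − I)·e^(rT) = (78.28 − 4.5769)·e^0.034550 = 73.7031 × 1.035154 = 76.2941
Market S$75.25 < fair 76.2941: forward underpriced → reverse cash-and-carry (short the stock, invest proceeds at r, pay the dividends, go long the forward).
Profit at T = |F_mkt − F*| = |75.25 − 76.2941| = S$1.04 per share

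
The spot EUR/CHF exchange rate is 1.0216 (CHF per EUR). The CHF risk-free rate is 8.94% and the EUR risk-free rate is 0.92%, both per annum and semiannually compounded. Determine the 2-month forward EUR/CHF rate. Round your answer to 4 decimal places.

1.0350

By covered interest parity, F = S · (1+r_CHF/2)^(2T) / (1+r_EUR/2)^(2T)
= 1.0216 × 1.014683 / 1.001531 = 1.0216 × 1.013132
F = 1.0350 CHF per EUR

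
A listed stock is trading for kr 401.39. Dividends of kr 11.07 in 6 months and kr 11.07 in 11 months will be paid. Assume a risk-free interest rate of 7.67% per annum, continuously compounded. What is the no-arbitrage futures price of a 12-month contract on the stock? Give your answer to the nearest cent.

PV(dividends) I = 11.07·e^(−0.0767·6/12) + 11.07·e^(−0.0767·11/12)
I = 10.6535 + 10.3184 = 20.9719
F = (S − I)·e^(rT) = (401.39 − 20.9719) · e^(0.0767·12/12)
= 380.4181 · e^0.076700 = 380.4181 × 1.079718 = kr 410.74

kr 410.74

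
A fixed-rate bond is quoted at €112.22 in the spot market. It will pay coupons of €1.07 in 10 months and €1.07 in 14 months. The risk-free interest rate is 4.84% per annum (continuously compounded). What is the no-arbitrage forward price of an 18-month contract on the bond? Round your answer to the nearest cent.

€118.48

PV(coupons) I = 1.07·e^(−0.0484·10/12) + 1.07·e^(−0.0484·14/12)
I = 1.0277 + 1.0113 = 2.0390
F = (S − I)·e^(rT) = (112.22 − 2.0390) · e^(0.0484·18/12)
= 110.1810 · e^0.072600 = 110.1810 × 1.075300 = €118.48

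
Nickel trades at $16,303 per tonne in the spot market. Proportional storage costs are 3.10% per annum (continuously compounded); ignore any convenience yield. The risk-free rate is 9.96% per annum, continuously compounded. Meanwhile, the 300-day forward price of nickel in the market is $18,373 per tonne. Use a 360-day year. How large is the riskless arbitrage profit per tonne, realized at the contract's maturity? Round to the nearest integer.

Fair forward: F* = S·e^(carry·T), with carry = (r + u) = 0.0996 + 0.0310 = 0.1306
F* = 16303 · e^(0.1306 × 300/360) = 16303 · e^0.108833 = 16303 × 1.114976 = $18177.4537
Market $18373 > fair $18177.4537: forward overpriced → cash-and-carry (buy spot, short the forward).
At maturity, profit = |F_mkt − F*| = |18373 − 18177.4537| = $196 per tonne

$196 per tonne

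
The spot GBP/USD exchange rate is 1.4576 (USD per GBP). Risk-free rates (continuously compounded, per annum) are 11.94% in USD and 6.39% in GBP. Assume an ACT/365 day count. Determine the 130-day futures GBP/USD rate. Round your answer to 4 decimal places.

1.4867

F = S·e^((r_USD − r_GBP)T) = 1.4576 · e^((0.1194 − 0.0639) × 130/365)
= 1.4576 · e^0.019767 = 1.4576 × 1.019964
F = 1.4867 USD per GBP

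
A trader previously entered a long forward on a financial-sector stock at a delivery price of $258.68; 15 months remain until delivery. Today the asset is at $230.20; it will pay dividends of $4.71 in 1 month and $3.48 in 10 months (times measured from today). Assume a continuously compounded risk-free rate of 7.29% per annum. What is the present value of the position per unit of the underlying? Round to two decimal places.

-$13.91

PV(remaining dividends) I = 4.71·e^(−0.0729·1/12) + 3.48·e^(−0.0729·10/12) = 7.9564
Current forward F = (S − I)·e^(rT) = (230.20 − 7.9564)·e^(0.0729·15/12) = 222.2436 × 1.095406 = 243.4470
Value (long) = (F − K)·e^(−rT) = (243.4470 − 258.68) × 0.912904 = -13.9063
Value = -$13.91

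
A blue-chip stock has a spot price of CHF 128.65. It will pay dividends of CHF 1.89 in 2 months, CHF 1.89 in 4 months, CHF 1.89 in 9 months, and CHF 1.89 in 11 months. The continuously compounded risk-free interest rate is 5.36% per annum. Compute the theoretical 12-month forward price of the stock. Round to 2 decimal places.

PV(dividends) I = 1.89·e^(−0.0536·2/12) + 1.89·e^(−0.0536·4/12) + 1.89·e^(−0.0536·9/12) + 1.89·e^(−0.0536·11/12)
I = 1.8732 + 1.8565 + 1.8155 + 1.7994 = 7.3446
F = (S − I)·e^(rT) = (128.65 − 7.3446) · e^(0.0536·12/12)
= 121.3054 · e^0.053600 = 121.3054 × 1.055062 = CHF 127.98

CHF 127.98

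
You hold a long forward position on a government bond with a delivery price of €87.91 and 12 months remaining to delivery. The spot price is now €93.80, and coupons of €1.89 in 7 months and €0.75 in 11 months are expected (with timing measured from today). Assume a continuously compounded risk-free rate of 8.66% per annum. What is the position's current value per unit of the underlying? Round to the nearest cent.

€10.69

PV(remaining coupons) I = 1.89·e^(−0.0866·7/12) + 0.75·e^(−0.0866·11/12) = 2.4897
Current forward F = (S − I)·e^(rT) = (93.80 − 2.4897)·e^(0.0866·12/12) = 91.3103 × 1.090460 = 99.5702
Value (long) = (F − K)·e^(−rT) = (99.5702 − 87.91) × 0.917044 = 10.6929
Value = €10.69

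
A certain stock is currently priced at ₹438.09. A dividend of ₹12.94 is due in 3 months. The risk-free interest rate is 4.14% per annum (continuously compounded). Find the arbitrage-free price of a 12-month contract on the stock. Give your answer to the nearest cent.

PV(dividends) I = 12.94·e^(−0.0414·3/12)
I = 12.8068
F = (S − I)·e^(rT) = (438.09 − 12.8068) · e^(0.0414·12/12)
= 425.2832 · e^0.041400 = 425.2832 × 1.042269 = ₹443.26

₹443.26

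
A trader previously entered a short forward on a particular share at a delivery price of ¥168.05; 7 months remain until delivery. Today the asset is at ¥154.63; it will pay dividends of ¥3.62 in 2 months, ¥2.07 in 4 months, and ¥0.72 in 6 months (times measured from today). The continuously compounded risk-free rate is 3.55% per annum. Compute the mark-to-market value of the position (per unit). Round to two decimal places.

PV(remaining dividends) I = 3.62·e^(−0.0355·2/12) + 2.07·e^(−0.0355·4/12) + 0.72·e^(−0.0355·6/12) = 6.3516
Current forward F = (S − I)·e^(rT) = (154.63 − 6.3516)·e^(0.0355·7/12) = 148.2784 × 1.020924 = 151.3810
Value (long) = (F − K)·e^(−rT) = (151.3810 − 168.05) × 0.979505 = -16.3274
Short position value = −(long value) = ¥16.33

¥16.33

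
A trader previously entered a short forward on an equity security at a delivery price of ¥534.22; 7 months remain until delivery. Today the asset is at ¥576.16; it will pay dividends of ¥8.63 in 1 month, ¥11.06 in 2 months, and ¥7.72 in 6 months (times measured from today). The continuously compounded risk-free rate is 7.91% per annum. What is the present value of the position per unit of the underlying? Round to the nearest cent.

PV(remaining dividends) I = 8.63·e^(−0.0791·1/12) + 11.06·e^(−0.0791·2/12) + 7.72·e^(−0.0791·6/12) = 26.9091
Current forward F = (S − I)·e^(rT) = (576.16 − 26.9091)·e^(0.0791·7/12) = 549.2509 × 1.047223 = 575.1882
Value (long) = (F − K)·e^(−rT) = (575.1882 − 534.22) × 0.954907 = 39.1208
Short position value = −(long value) = -¥39.12

-¥39.12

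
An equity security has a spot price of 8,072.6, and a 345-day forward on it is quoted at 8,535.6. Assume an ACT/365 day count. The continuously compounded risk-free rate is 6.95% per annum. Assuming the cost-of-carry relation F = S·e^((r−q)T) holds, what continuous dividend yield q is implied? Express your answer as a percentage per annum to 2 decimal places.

From F = S·e^((r−q)T): (r − q) = ln(F/S)/T
ln(8535.6/8072.6) = ln(1.057355) = 0.055771
(r − q) = 0.055771 / (345/365) = 0.059004
q = r − ln(F/S)/T = 0.0695 − 0.059004 = 0.010496
q = 1.05%

1.05%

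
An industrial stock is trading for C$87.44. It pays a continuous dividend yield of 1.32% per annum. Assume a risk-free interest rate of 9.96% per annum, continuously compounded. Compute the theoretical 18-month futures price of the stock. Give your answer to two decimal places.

C$99.54

F = S·e^((r − q)T) = 87.44 · e^((0.0996 − 0.0132) × 18/12)
= 87.44 · e^0.129600 = 87.44 × 1.138373
F = C$99.54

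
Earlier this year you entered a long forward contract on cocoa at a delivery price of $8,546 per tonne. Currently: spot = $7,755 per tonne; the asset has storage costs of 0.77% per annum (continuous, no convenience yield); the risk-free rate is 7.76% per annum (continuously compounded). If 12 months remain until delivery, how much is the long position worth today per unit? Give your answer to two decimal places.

-$92.96 per tonne

Current fair forward for the remaining 12 months: F = S·e^((r + u)·T), (r + u) = 0.0776 + 0.0077 = 0.0853
F = 7755 · e^(0.0853 × 12/12) = 7755 × 1.08904373 = 8445.5341
Value of long forward = (F − K)·e^(−rT) = (8445.5341 − 8546) · e^(−0.0776·12/12)
= -100.4659 × 0.92533449 = -92.96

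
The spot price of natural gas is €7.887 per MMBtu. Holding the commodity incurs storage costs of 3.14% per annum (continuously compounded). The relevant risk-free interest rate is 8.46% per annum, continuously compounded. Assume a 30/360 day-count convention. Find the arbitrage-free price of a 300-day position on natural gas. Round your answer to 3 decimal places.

€8.687 per MMBtu

Net carry = r + u − y = 0.0846 + 0.0314 − 0.0000 = 0.1160
F = S·e^((r+u−y)T) = 7.887 · e^(0.1160 × 300/360) = 7.887 · e^0.096667
= 7.887 × 1.101494 = €8.687 per MMBtu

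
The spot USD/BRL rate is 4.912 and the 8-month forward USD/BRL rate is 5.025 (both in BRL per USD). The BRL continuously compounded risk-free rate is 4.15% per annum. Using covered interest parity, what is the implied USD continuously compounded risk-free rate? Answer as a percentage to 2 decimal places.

0.74%

F = S·e^((r_BRL − r_USD)T) ⇒ r_USD = r_BRL − ln(F/S)/T
ln(5.025/4.912) = 0.022744; /(8/12) = 0.034116
r_USD = 0.0415 − 0.034116 = 0.007384
r_USD = 0.74%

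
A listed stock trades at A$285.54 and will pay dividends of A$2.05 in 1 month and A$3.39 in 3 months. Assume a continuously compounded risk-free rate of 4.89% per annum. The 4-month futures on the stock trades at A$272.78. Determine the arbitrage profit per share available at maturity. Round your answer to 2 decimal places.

A$11.97 per share

PV(dividends) I = 2.05·e^(−0.0489·1/12) + 3.39·e^(−0.0489·3/12) = 5.3905
Fair futures F* = (S − I)·e^(rT) = (285.54 − 5.3905)·e^0.016300 = 280.1495 × 1.016434 = 284.7535
Market A$272.78 < fair 284.7535: forward underpriced → reverse cash-and-carry (short the stock, invest proceeds at r, pay the dividends, go long the forward).
Profit at T = |F_mkt − F*| = |272.78 − 284.7535| = A$11.97 per share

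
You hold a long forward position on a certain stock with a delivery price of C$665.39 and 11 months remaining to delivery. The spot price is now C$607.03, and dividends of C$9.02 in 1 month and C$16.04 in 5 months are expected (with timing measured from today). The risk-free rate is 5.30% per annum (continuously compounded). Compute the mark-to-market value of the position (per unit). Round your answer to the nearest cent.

PV(remaining dividends) I = 9.02·e^(−0.0530·1/12) + 16.04·e^(−0.0530·5/12) = 24.6699
Current forward F = (S − I)·e^(rT) = (607.03 − 24.6699)·e^(0.0530·11/12) = 582.3601 × 1.049783 = 611.3517
Value (long) = (F − K)·e^(−rT) = (611.3517 − 665.39) × 0.952578 = -51.4757
Value = -C$51.48

-C$51.48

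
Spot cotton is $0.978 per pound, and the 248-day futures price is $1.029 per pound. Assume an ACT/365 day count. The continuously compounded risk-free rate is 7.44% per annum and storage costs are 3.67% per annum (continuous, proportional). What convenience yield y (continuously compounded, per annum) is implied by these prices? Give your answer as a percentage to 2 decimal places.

3.63%

F = S·e^((r+u−y)T) ⇒ (r+u−y) = ln(F/S)/T
ln(1.029/0.978) = 0.050833; /T ⇒ 0.074815
y = r + u − ln(F/S)/T = 0.0744 + 0.0367 − 0.074815 = 0.036285
y = 3.63%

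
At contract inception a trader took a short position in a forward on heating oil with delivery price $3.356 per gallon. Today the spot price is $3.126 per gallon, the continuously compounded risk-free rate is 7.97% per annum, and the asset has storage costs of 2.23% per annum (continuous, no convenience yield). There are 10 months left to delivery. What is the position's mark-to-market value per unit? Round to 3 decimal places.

-$0.044 per gallon

Current fair forward for the remaining 10 months: F = S·e^((r + u)·T), (r + u) = 0.0797 + 0.0223 = 0.1020
F = 3.126 · e^(0.1020 × 10/12) = 3.126 × 1.088717 = 3.4033
Value of long forward = (F − K)·e^(−rT) = (3.4033 − 3.356) · e^(−0.0797·10/12)
= 0.0473 × 0.935741 = 0.044
Short position value = −(long value) = -$0.044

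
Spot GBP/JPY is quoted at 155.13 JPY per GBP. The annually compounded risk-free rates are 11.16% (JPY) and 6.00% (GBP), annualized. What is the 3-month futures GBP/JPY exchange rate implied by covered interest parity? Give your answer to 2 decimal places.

By covered interest parity, F = S · (1+r_JPY)^T / (1+r_GBP)^T
= 155.13 × 1.026803 / 1.014674 = 155.13 × 1.011954
F = 156.98 JPY per GBP

156.98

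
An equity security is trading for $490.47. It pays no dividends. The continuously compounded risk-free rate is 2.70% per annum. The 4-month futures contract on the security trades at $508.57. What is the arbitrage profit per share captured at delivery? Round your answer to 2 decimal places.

$13.67 per share

Fair futures: F* = S·e^(carry·T), with carry = r = 0.0270
F* = 490.47 · e^(0.0270 × 4/12) = 490.47 · e^0.009000 = 490.47 × 1.009041 = $494.9043
Market $508.57 > fair $494.9043: forward overpriced → cash-and-carry (buy spot, short the forward).
At maturity, profit = |F_mkt − F*| = |508.57 − 494.9043| = $13.67 per share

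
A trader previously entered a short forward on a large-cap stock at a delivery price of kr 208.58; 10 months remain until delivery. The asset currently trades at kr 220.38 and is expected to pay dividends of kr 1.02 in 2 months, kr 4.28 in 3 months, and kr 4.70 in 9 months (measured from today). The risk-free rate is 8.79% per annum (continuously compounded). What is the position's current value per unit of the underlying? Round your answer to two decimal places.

-kr 16.94

PV(remaining dividends) I = 1.02·e^(−0.0879·2/12) + 4.28·e^(−0.0879·3/12) + 4.70·e^(−0.0879·9/12) = 9.5923
Current forward F = (S − I)·e^(rT) = (220.38 − 9.5923)·e^(0.0879·10/12) = 210.7877 × 1.076000 = 226.8076
Value (long) = (F − K)·e^(−rT) = (226.8076 − 208.58) × 0.929368 = 16.9401
Short position value = −(long value) = -kr 16.94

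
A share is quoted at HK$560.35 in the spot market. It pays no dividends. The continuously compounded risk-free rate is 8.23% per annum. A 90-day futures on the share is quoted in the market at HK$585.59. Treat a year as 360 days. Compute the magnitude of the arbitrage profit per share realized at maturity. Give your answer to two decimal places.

Fair futures: F* = S·e^(carry·T), with carry = r = 0.0823
F* = 560.35 · e^(0.0823 × 90/360) = 560.35 · e^0.020575 = 560.35 × 1.020788 = HK$571.9986
Market HK$585.59 > fair HK$571.9986: forward overpriced → cash-and-carry (buy spot, short the forward).
At maturity, profit = |F_mkt − F*| = |585.59 − 571.9986| = HK$13.59 per share

HK$13.59 per share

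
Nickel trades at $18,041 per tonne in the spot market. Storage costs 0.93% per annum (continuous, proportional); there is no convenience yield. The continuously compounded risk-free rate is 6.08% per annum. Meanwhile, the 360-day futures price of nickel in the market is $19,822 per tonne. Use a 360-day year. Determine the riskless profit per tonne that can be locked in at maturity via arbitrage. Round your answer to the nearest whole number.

Fair futures: F* = S·e^(carry·T), with carry = (r + u) = 0.0608 + 0.0093 = 0.0701
F* = 18041 · e^(0.0701 × 360/360) = 18041 · e^0.070100 = 18041 × 1.072615 = $19351.0472
Market $19822 > fair $19351.0472: forward overpriced → cash-and-carry (buy spot, short the forward).
At maturity, profit = |F_mkt − F*| = |19822 − 19351.0472| = $471 per tonne

$471 per tonne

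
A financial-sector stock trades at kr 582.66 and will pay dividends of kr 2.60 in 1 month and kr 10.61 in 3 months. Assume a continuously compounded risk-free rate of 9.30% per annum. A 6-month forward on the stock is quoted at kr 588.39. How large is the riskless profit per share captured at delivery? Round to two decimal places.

kr 8.44 per share

PV(dividends) I = 2.60·e^(−0.0930·1/12) + 10.61·e^(−0.0930·3/12) = 12.9461
Fair forward F* = (S − I)·e^(rT) = (582.66 − 12.9461)·e^0.046500 = 569.7139 × 1.047598 = 596.8311
Market kr 588.39 < fair 596.8311: forward underpriced → reverse cash-and-carry (short the stock, invest proceeds at r, pay the dividends, go long the forward).
Profit at T = |F_mkt − F*| = |588.39 − 596.8311| = kr 8.44 per share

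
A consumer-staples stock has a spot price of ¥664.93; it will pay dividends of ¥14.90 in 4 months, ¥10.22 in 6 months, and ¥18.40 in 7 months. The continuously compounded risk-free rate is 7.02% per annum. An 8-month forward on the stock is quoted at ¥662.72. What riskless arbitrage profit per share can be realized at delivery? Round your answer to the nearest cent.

PV(dividends) I = 14.90·e^(−0.0702·4/12) + 10.22·e^(−0.0702·6/12) + 18.40·e^(−0.0702·7/12) = 42.0846
Fair forward F* = (S − I)·e^(rT) = (664.93 − 42.0846)·e^0.046800 = 622.8454 × 1.047912 = 652.6872
Market ¥662.72 > fair 652.6872: forward overpriced → cash-and-carry (borrow at r, buy the stock and collect the dividends, short the forward).
Profit at T = |F_mkt − F*| = |662.72 − 652.6872| = ¥10.03 per share

¥10.03 per share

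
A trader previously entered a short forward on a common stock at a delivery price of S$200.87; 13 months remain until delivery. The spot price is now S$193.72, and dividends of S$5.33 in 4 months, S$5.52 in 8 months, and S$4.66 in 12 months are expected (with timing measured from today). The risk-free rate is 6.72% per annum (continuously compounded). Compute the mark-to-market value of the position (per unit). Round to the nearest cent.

PV(remaining dividends) I = 5.33·e^(−0.0672·4/12) + 5.52·e^(−0.0672·8/12) + 4.66·e^(−0.0672·12/12) = 14.8472
Current forward F = (S − I)·e^(rT) = (193.72 − 14.8472)·e^(0.0672·13/12) = 178.8728 × 1.075515 = 192.3804
Value (long) = (F − K)·e^(−rT) = (192.3804 − 200.87) × 0.929787 = -7.8935
Short position value = −(long value) = S$7.89

S$7.89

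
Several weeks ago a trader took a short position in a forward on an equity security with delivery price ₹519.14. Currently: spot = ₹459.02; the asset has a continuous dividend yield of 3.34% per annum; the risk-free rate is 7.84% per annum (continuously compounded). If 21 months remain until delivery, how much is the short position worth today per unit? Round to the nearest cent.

Current fair forward for the remaining 21 months: F = S·e^((r − q)·T), (r − q) = 0.0784 − 0.0334 = 0.0450
F = 459.02 · e^(0.0450 × 21/12) = 459.02 × 1.081934 = 496.6293
Value of long forward = (F − K)·e^(−rT) = (496.6293 − 519.14) · e^(−0.0784·21/12)
= -22.5107 × 0.871796 = -19.62
Short position value = −(long value) = ₹19.62

₹19.62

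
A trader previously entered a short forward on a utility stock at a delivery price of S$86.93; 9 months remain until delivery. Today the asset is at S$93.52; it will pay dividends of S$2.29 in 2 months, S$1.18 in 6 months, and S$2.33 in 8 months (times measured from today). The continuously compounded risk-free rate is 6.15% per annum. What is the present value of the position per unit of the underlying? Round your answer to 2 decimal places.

-S$4.86

PV(remaining dividends) I = 2.29·e^(−0.0615·2/12) + 1.18·e^(−0.0615·6/12) + 2.33·e^(−0.0615·8/12) = 5.6473
Current forward F = (S − I)·e^(rT) = (93.52 − 5.6473)·e^(0.0615·9/12) = 87.8727 × 1.047205 = 92.0207
Value (long) = (F − K)·e^(−rT) = (92.0207 − 86.93) × 0.954923 = 4.8612
Short position value = −(long value) = -S$4.86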